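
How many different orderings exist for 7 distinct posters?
7! = 5040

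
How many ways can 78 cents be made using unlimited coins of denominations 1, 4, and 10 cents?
Coefficient of x^78 in 1/(1-x^1) · 1/(1-x^4) · 1/(1-x^10). Case on j = number of 10-cent coins (j = 0..7); remainder r = 78 - 10j is made from {1,4} in ⌊r/4⌋+1 ways. r = 78, 68, 58, 48, 38, 28, 18, 8 → 20 + 18 + 15 + 13 + 10 + 8 + 5 + 3 = 92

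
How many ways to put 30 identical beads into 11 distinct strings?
C(30+11-1, 11-1) = C(40, 10) = 847660528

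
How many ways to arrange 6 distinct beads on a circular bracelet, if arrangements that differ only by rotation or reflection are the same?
(6-1)!/2 = 120/2 = 60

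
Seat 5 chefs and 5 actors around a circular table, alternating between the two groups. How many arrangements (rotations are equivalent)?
Fix one of the chefs: (5-1)! ways for the remaining chefs, × 5! ways for the actors = 24 × 120 = 2880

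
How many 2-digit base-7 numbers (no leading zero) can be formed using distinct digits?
First digit: 6 choices (nonzero). Then descending: 6 × 6 = 36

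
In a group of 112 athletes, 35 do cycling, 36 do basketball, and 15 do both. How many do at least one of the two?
|A∪B| = |A| + |B| - |A∩B| = 35 + 36 - 15 = 56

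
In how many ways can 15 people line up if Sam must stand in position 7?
Fix one position: (15-1)! = 87178291200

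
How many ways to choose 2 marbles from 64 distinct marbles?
C(64,2) = 64!/(2!×62!) = 2016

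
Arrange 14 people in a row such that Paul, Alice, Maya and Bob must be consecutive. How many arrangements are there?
Treat the 4 as one block: (14-4+1)! × 4! = 39916800 × 24 = 958003200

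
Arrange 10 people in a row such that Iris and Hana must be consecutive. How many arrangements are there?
Treat the 2 as one block: (10-2+1)! × 2! = 362880 × 2 = 725760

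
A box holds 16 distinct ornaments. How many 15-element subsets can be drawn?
C(16,15) = 16!/(15!×1!) = 16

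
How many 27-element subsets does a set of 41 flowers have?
C(41,27) = 41!/(27!×14!) = 35240152720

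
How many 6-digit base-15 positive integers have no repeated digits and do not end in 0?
Last digit: 14 nonzero choices. First digit: 13 (nonzero, ≠last). Middle 4: P(13,4) = 17160. Total = 3123120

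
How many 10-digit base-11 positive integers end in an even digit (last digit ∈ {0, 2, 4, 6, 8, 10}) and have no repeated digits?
Last∈{0,2,4,6,8,10}. Last=0: 3628800. Last nonzero: 5×9×P(9,8) = 16329600. Total = 19958400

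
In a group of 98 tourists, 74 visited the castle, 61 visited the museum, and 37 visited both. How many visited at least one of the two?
|A∪B| = |A| + |B| - |A∩B| = 74 + 61 - 37 = 98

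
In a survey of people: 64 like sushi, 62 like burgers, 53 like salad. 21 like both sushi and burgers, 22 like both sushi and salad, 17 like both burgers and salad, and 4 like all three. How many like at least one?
|A∪B∪C| = 64+62+53-21-22-17+4 = 123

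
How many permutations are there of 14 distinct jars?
14! = 87178291200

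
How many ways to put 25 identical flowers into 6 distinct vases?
C(25+6-1, 6-1) = C(30, 5) = 142506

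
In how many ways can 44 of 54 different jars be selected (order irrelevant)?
C(54,44) = 54!/(44!×10!) = 23930713170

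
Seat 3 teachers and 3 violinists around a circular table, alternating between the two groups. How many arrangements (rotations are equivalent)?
Fix one of the teachers: (3-1)! ways for the remaining teachers, × 3! ways for the violinists = 2 × 6 = 12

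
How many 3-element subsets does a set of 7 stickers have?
C(7,3) = 7!/(3!×4!) = 35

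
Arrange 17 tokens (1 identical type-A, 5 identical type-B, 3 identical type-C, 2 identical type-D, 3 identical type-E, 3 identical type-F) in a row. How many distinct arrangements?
17! / (1! × 5! × 3! × 2! × 3! × 3!) = 6861254400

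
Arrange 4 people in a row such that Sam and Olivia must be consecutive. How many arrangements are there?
Treat the 2 as one block: (4-2+1)! × 2! = 6 × 2 = 12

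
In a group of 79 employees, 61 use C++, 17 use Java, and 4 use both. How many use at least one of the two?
|A∪B| = |A| + |B| - |A∩B| = 61 + 17 - 4 = 74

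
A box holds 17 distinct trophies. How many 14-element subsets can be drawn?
C(17,14) = 17!/(14!×3!) = 680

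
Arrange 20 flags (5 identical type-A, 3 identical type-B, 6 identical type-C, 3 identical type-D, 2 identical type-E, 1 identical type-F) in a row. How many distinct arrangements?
20! / (5! × 3! × 6! × 3! × 2! × 1!) = 391091500800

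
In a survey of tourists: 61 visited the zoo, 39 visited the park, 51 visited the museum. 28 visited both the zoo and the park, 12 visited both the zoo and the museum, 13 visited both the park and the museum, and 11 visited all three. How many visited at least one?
|A∪B∪C| = 61+39+51-28-12-13+11 = 109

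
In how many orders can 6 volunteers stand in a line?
6! = 720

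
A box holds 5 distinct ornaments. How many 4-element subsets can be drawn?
C(5,4) = 5!/(4!×1!) = 5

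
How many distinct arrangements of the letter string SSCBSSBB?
8! / (3! × 1! × 4!) = 280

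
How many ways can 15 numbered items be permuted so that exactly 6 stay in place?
Choose the 6 fixed points C(15,6) = 5005, derange the rest: !9 = Σ_{j=0}^{9} (-1)^j·9!/j! = 362880 - 362880 + 181440 - 60480 + 15120 - 3024 + 504 - 72 + 9 - 1 = 133496. Product = 5005 × 133496 = 668147480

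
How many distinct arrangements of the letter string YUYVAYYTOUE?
11! / (1! × 1! × 1! × 1! × 4! × 1! × 2!) = 831600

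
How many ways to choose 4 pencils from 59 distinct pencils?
C(59,4) = 59!/(4!×55!) = 455126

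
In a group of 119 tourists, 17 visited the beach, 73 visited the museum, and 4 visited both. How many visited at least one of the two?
|A∪B| = |A| + |B| - |A∩B| = 17 + 73 - 4 = 86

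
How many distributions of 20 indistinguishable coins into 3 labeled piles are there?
C(20+3-1, 3-1) = C(22, 2) = 231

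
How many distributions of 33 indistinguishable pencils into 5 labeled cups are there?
C(33+5-1, 5-1) = C(37, 4) = 66045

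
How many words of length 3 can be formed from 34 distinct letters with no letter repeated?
P(34,3) = 34!/(34-3)! = 35904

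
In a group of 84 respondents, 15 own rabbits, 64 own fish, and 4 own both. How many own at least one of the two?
|A∪B| = |A| + |B| - |A∩B| = 15 + 64 - 4 = 75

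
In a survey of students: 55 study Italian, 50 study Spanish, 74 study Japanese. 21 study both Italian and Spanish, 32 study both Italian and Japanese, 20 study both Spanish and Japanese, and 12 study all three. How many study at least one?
|A∪B∪C| = 55+50+74-21-32-20+12 = 118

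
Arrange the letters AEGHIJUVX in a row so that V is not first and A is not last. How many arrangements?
By inclusion-exclusion: 9! - 2×(9-1)! + (9-2)! = 362880 - 80640 + 5040 = 287280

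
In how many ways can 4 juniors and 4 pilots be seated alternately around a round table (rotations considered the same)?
Fix one of the juniors: (4-1)! ways for the remaining juniors, × 4! ways for the pilots = 6 × 24 = 144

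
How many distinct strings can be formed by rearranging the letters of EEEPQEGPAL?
10! / (4! × 2! × 1! × 1! × 1! × 1!) = 75600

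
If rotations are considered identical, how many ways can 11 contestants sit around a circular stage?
Circular: fix one position, arrange the rest. (11-1)! = 3628800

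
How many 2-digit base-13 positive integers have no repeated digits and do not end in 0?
Last digit: 12 nonzero choices. First digit: 11 (nonzero, ≠last). Middle 0: P(11,0) = 1. Total = 132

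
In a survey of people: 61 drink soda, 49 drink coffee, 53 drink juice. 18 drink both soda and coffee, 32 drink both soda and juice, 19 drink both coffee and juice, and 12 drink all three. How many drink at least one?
|A∪B∪C| = 61+49+53-18-32-19+12 = 106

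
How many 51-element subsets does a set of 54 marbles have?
C(54,51) = 54!/(51!×3!) = 24804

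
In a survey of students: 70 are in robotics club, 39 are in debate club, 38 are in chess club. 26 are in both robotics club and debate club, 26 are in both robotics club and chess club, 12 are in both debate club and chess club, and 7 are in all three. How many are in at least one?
|A∪B∪C| = 70+39+38-26-26-12+7 = 90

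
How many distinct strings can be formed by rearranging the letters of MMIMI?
5! / (2! × 3!) = 10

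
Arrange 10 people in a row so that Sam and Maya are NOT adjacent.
Total - adjacent = 10! - (10-1)!×2 = 3628800 - 725760 = 2903040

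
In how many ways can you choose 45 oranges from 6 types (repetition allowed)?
C(45+6-1, 6-1) = C(50, 5) = 2118760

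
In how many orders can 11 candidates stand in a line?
11! = 39916800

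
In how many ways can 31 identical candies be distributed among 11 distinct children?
C(31+11-1, 11-1) = C(41, 10) = 1121099408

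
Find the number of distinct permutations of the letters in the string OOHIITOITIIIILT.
15! / (1! × 3! × 7! × 3! × 1!) = 7207200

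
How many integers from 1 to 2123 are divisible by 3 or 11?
⌊2123/3⌋ + ⌊2123/11⌋ - ⌊2123/33⌋ = 707 + 193 - 64 = 836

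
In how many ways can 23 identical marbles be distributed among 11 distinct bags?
C(23+11-1, 11-1) = C(33, 10) = 92561040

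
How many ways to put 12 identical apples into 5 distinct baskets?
C(12+5-1, 5-1) = C(16, 4) = 1820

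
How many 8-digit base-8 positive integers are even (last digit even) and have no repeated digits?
Last∈{0,2,4,6}. Last=0: 5040. Last nonzero: 3×6×P(6,6) = 12960. Total = 18000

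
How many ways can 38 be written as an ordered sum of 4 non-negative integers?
C(38+4-1, 4-1) = C(41, 3) = 10660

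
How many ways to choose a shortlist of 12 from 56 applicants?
C(56,12) = 56!/(12!×44!) = 558383307300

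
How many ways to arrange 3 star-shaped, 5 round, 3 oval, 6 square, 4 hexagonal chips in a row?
21! / (3! × 5! × 3! × 6! × 4!) = 684410126400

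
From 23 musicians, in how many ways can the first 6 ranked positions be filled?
P(23,6) = 23!/(23-6)! = 72681840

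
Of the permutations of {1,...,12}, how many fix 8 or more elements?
Exactly j fixed points: C(12,j)·!(12-j); sum over j ≥ 8 (derangement numbers via !m = (m-1)·(!(m-1) + !(m-2)): !0..!4 = 1, 0, 1, 2, 9). Σ_{j=8}^{12} C(12,j)·!(12-j) = C(12,8)·!4 + C(12,9)·!3 + C(12,10)·!2 + C(12,11)·!1 + C(12,12)·!0 = 495·9 + 220·2 + 66·1 + 12·0 + 1·1 = 4962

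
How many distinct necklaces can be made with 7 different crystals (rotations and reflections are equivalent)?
(7-1)!/2 = 720/2 = 360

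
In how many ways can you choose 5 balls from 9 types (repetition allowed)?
C(5+9-1, 9-1) = C(13, 8) = 1287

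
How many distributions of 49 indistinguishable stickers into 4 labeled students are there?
C(49+4-1, 4-1) = C(52, 3) = 22100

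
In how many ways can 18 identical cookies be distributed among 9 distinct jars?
C(18+9-1, 9-1) = C(26, 8) = 1562275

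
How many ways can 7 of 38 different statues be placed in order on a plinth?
P(38,7) = 38!/(38-7)! = 63606090240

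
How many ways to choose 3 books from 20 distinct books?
C(20,3) = 20!/(3!×17!) = 1140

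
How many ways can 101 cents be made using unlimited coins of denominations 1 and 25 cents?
Coefficient of x^101 in 1/(1-x^1) · 1/(1-x^25). Use j coins of 25 for j = 0..⌊101/25⌋ = 4, the rest in 1s: 4 + 1 = 5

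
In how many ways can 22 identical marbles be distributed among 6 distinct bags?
C(22+6-1, 6-1) = C(27, 5) = 80730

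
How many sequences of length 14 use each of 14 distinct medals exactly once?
14! = 87178291200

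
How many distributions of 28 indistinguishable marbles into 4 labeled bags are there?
C(28+4-1, 4-1) = C(31, 3) = 4495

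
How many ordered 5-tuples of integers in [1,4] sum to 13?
Coefficient of x^13 in (x + x² + ... + x^4)^5. By inclusion-exclusion on dice exceeding 4: Σ_j (-1)^j C(5,j)·C(13-1-4j, 4) = C(5,0)·C(12,4) - C(5,1)·C(8,4) + C(5,2)·C(4,4) = 1·495 - 5·70 + 10·1 = 155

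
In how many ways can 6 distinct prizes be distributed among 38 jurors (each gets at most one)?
P(38,6) = 38!/(38-6)! = 1987690320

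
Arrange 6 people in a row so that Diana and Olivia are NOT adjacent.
Total - adjacent = 6! - (6-1)!×2 = 720 - 240 = 480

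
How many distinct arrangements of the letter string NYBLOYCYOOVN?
12! / (2! × 1! × 3! × 3! × 1! × 1! × 1!) = 6652800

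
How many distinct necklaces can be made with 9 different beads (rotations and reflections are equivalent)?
(9-1)!/2 = 40320/2 = 20160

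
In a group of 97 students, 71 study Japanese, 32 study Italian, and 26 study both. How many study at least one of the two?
|A∪B| = |A| + |B| - |A∩B| = 71 + 32 - 26 = 77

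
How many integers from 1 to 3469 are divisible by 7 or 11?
⌊3469/7⌋ + ⌊3469/11⌋ - ⌊3469/77⌋ = 495 + 315 - 45 = 765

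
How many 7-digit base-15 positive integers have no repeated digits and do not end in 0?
Last digit: 14 nonzero choices. First digit: 13 (nonzero, ≠last). Middle 5: P(13,5) = 154440. Total = 28108080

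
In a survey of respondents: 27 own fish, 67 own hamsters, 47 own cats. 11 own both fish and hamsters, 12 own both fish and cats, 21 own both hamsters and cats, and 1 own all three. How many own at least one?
|A∪B∪C| = 27+67+47-11-12-21+1 = 98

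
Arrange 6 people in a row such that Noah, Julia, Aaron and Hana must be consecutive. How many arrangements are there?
Treat the 4 as one block: (6-4+1)! × 4! = 6 × 24 = 144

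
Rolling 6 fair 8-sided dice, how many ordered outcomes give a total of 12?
Coefficient of x^12 in (x + x² + ... + x^8)^6. By inclusion-exclusion on dice exceeding 8: Σ_j (-1)^j C(6,j)·C(12-1-8j, 5) = C(6,0)·C(11,5) = 1·462 = 462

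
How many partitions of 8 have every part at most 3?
Let r_j(i) = number of partitions of i into parts ≤ j, for i = 0..8. r_1(i) = 1 for all i; r_j(i) = r_{j-1}(i) + r_j(i-j). Rows j = 2..3: ≤2: 1 1 2 2 3 3 4 4 5; ≤3: 1 1 2 3 4 5 7 8 10. r_3(8) = 10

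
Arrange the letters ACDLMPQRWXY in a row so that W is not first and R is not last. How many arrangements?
By inclusion-exclusion: 11! - 2×(11-1)! + (11-2)! = 39916800 - 7257600 + 362880 = 33022080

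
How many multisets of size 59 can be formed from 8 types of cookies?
C(59+8-1, 8-1) = C(66, 7) = 778789440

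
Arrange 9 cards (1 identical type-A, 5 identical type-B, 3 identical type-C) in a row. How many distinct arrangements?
9! / (1! × 5! × 3!) = 504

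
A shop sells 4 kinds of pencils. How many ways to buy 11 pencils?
C(11+4-1, 4-1) = C(14, 3) = 364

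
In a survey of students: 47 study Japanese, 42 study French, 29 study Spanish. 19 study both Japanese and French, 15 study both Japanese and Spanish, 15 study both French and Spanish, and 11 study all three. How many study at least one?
|A∪B∪C| = 47+42+29-19-15-15+11 = 80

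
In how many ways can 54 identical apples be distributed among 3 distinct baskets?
C(54+3-1, 3-1) = C(56, 2) = 1540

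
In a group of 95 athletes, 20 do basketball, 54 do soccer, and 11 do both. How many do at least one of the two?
|A∪B| = |A| + |B| - |A∩B| = 20 + 54 - 11 = 63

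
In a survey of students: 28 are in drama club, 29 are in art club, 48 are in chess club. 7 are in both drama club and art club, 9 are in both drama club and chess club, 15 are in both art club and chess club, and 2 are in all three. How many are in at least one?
|A∪B∪C| = 28+29+48-7-9-15+2 = 76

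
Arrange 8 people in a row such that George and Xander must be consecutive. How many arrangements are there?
Treat the 2 as one block: (8-2+1)! × 2! = 5040 × 2 = 10080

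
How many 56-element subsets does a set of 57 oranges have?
C(57,56) = 57!/(56!×1!) = 57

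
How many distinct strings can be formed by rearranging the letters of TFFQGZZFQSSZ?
12! / (3! × 1! × 3! × 1! × 2! × 2!) = 3326400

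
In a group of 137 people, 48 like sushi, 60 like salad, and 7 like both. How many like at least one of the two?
|A∪B| = |A| + |B| - |A∩B| = 48 + 60 - 7 = 101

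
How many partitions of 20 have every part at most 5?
Let r_j(i) = number of partitions of i into parts ≤ j, for i = 0..20. r_1(i) = 1 for all i; r_j(i) = r_{j-1}(i) + r_j(i-j). Rows j = 2..5: ≤2: 1 1 2 2 3 3 4 4 5 5 6 6 7 7 8 8 9 9 10 10 11; ≤3: 1 1 2 3 4 5 7 8 10 12 14 16 19 21 24 27 30 33 37 40 44; ≤4: 1 1 2 3 5 6 9 11 15 18 23 27 34 39 47 54 64 72 84 94 108; ≤5: 1 1 2 3 5 7 10 13 18 23 30 37 47 57 70 84 101 119 141 164 192. r_5(20) = 192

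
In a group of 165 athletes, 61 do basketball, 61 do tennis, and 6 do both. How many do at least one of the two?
|A∪B| = |A| + |B| - |A∩B| = 61 + 61 - 6 = 116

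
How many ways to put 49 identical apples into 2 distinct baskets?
C(49+2-1, 2-1) = C(50, 1) = 50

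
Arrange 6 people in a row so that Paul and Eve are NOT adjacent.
Total - adjacent = 6! - (6-1)!×2 = 720 - 240 = 480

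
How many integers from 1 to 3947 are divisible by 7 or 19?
⌊3947/7⌋ + ⌊3947/19⌋ - ⌊3947/133⌋ = 563 + 207 - 29 = 741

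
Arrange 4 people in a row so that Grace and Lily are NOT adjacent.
Total - adjacent = 4! - (4-1)!×2 = 24 - 12 = 12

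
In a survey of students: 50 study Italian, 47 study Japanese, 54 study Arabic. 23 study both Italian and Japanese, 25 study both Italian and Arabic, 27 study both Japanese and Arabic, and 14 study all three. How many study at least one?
|A∪B∪C| = 50+47+54-23-25-27+14 = 90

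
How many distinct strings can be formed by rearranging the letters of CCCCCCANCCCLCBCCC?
17! / (1! × 13! × 1! × 1! × 1!) = 57120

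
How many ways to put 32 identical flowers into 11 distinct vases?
C(32+11-1, 11-1) = C(42, 10) = 1471442973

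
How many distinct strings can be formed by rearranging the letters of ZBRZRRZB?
8! / (3! × 3! × 2!) = 560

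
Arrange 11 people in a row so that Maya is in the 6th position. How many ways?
Fix one position: (11-1)! = 3628800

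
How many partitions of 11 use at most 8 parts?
By conjugation, equals partitions of 11 into parts ≤ 8. Let r_j(i) = number of partitions of i into parts ≤ j, for i = 0..11. r_1(i) = 1 for all i; r_j(i) = r_{j-1}(i) + r_j(i-j). Rows j = 2..8: ≤2: 1 1 2 2 3 3 4 4 5 5 6 6; ≤3: 1 1 2 3 4 5 7 8 10 12 14 16; ≤4: 1 1 2 3 5 6 9 11 15 18 23 27; ≤5: 1 1 2 3 5 7 10 13 18 23 30 37; ≤6: 1 1 2 3 5 7 11 14 20 26 35 44; ≤7: 1 1 2 3 5 7 11 15 21 28 38 49; ≤8: 1 1 2 3 5 7 11 15 22 29 40 52. r_8(11) = 52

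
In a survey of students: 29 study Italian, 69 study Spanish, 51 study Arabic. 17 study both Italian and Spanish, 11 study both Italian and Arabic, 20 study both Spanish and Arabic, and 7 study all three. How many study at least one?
|A∪B∪C| = 29+69+51-17-11-20+7 = 108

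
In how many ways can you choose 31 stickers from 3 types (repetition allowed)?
C(31+3-1, 3-1) = C(33, 2) = 528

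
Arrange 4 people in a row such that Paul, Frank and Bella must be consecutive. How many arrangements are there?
Treat the 3 as one block: (4-3+1)! × 3! = 2 × 6 = 12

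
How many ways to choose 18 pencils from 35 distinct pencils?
C(35,18) = 35!/(18!×17!) = 4537567650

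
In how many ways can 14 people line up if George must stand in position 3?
Fix one position: (14-1)! = 6227020800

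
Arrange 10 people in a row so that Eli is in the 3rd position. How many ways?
Fix one position: (10-1)! = 362880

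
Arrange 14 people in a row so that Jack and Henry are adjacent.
Treat as block: (14-1)! × 2! = 6227020800 × 2 = 12454041600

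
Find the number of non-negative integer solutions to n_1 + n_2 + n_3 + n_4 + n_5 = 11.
C(11+5-1, 5-1) = C(15, 4) = 1365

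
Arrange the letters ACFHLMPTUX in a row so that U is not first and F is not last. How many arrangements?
By inclusion-exclusion: 10! - 2×(10-1)! + (10-2)! = 3628800 - 725760 + 40320 = 2943360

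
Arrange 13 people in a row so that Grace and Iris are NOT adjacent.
Total - adjacent = 13! - (13-1)!×2 = 6227020800 - 958003200 = 5269017600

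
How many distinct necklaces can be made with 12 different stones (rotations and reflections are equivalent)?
(12-1)!/2 = 39916800/2 = 19958400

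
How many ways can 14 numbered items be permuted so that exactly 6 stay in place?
Choose the 6 fixed points C(14,6) = 3003, derange the rest: !8 = Σ_{j=0}^{8} (-1)^j·8!/j! = 40320 - 40320 + 20160 - 6720 + 1680 - 336 + 56 - 8 + 1 = 14833. Product = 3003 × 14833 = 44543499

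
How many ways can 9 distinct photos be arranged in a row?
9! = 362880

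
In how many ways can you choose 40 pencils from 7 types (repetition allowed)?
C(40+7-1, 7-1) = C(46, 6) = 9366819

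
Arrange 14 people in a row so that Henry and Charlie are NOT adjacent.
Total - adjacent = 14! - (14-1)!×2 = 87178291200 - 12454041600 = 74724249600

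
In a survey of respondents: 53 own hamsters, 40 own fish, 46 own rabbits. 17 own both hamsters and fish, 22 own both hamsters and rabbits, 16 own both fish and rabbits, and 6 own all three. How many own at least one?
|A∪B∪C| = 53+40+46-17-22-16+6 = 90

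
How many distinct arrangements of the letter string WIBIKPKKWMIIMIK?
15! / (1! × 2! × 5! × 1! × 4! × 2!) = 113513400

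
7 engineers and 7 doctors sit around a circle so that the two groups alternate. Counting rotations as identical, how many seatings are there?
Fix one of the engineers: (7-1)! ways for the remaining engineers, × 7! ways for the doctors = 720 × 5040 = 3628800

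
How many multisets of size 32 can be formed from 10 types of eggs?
C(32+10-1, 10-1) = C(41, 9) = 350343565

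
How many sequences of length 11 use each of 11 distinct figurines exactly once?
11! = 39916800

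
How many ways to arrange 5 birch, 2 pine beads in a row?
7! / (5! × 2!) = 21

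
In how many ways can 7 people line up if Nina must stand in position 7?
Fix one position: (7-1)! = 720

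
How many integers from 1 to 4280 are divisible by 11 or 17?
⌊4280/11⌋ + ⌊4280/17⌋ - ⌊4280/187⌋ = 389 + 251 - 22 = 618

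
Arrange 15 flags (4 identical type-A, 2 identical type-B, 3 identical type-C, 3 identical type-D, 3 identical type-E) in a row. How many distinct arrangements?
15! / (4! × 2! × 3! × 3! × 3!) = 126126000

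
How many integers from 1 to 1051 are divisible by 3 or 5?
⌊1051/3⌋ + ⌊1051/5⌋ - ⌊1051/15⌋ = 350 + 210 - 70 = 490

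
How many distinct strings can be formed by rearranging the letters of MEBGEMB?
7! / (2! × 2! × 2! × 1!) = 630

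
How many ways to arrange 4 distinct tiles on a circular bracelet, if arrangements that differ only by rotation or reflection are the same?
(4-1)!/2 = 6/2 = 3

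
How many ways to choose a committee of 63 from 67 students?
C(67,63) = 67!/(63!×4!) = 766480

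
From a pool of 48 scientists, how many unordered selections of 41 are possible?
C(48,41) = 48!/(41!×7!) = 73629072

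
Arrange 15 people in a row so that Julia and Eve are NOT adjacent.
Total - adjacent = 15! - (15-1)!×2 = 1307674368000 - 174356582400 = 1133317785600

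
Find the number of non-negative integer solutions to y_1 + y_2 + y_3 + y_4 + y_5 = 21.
C(21+5-1, 5-1) = C(25, 4) = 12650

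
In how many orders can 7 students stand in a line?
7! = 5040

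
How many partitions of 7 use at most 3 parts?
By conjugation, equals partitions of 7 into parts ≤ 3. Let r_j(i) = number of partitions of i into parts ≤ j, for i = 0..7. r_1(i) = 1 for all i; r_j(i) = r_{j-1}(i) + r_j(i-j). Rows j = 2..3: ≤2: 1 1 2 2 3 3 4 4; ≤3: 1 1 2 3 4 5 7 8. r_3(7) = 8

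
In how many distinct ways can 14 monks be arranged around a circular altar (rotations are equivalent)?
Circular: fix one position, arrange the rest. (14-1)! = 6227020800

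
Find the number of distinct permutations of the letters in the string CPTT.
4! / (1! × 2! × 1!) = 12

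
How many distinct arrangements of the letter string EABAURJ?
7! / (2! × 1! × 1! × 1! × 1! × 1!) = 2520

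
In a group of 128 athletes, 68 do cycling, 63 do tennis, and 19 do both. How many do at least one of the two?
|A∪B| = |A| + |B| - |A∩B| = 68 + 63 - 19 = 112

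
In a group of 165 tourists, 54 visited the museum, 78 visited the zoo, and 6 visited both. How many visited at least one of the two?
|A∪B| = |A| + |B| - |A∩B| = 54 + 78 - 6 = 126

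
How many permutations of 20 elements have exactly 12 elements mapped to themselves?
Choose the 12 fixed points C(20,12) = 125970, derange the rest: !8 = Σ_{j=0}^{8} (-1)^j·8!/j! = 40320 - 40320 + 20160 - 6720 + 1680 - 336 + 56 - 8 + 1 = 14833. Product = 125970 × 14833 = 1868513010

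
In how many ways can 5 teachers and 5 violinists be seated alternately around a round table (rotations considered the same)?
Fix one of the teachers: (5-1)! ways for the remaining teachers, × 5! ways for the violinists = 24 × 120 = 2880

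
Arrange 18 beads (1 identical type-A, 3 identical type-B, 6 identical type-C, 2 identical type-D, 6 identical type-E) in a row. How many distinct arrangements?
18! / (1! × 3! × 6! × 2! × 6!) = 1029188160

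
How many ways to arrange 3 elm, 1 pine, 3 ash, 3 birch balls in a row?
10! / (3! × 1! × 3! × 3!) = 16800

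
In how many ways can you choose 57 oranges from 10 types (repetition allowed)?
C(57+10-1, 10-1) = C(66, 9) = 37014131440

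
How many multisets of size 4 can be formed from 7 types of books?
C(4+7-1, 7-1) = C(10, 6) = 210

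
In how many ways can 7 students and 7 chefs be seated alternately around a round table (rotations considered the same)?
Fix one of the students: (7-1)! ways for the remaining students, × 7! ways for the chefs = 720 × 5040 = 3628800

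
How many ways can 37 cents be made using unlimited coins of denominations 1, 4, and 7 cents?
Coefficient of x^37 in 1/(1-x^1) · 1/(1-x^4) · 1/(1-x^7). Case on j = number of 7-cent coins (j = 0..5); remainder r = 37 - 7j is made from {1,4} in ⌊r/4⌋+1 ways. r = 37, 30, 23, 16, 9, 2 → 10 + 8 + 6 + 5 + 3 + 1 = 33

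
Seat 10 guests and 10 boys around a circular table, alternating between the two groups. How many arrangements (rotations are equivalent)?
Fix one of the guests: (10-1)! ways for the remaining guests, × 10! ways for the boys = 362880 × 3628800 = 1316818944000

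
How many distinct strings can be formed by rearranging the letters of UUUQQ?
5! / (3! × 2!) = 10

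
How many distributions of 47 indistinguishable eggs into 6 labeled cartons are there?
C(47+6-1, 6-1) = C(52, 5) = 2598960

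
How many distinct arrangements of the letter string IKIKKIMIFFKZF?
13! / (3! × 1! × 4! × 1! × 4!) = 1801800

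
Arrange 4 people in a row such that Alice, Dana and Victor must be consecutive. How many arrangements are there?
Treat the 3 as one block: (4-3+1)! × 3! = 2 × 6 = 12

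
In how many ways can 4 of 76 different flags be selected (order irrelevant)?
C(76,4) = 76!/(4!×72!) = 1282975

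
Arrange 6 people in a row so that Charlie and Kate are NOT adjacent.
Total - adjacent = 6! - (6-1)!×2 = 720 - 240 = 480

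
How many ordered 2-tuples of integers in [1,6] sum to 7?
Coefficient of x^7 in (x + x² + ... + x^6)^2. By inclusion-exclusion on dice exceeding 6: Σ_j (-1)^j C(2,j)·C(7-1-6j, 1) = C(2,0)·C(6,1) = 1·6 = 6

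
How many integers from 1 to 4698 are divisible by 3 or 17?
⌊4698/3⌋ + ⌊4698/17⌋ - ⌊4698/51⌋ = 1566 + 276 - 92 = 1750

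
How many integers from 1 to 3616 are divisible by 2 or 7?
⌊3616/2⌋ + ⌊3616/7⌋ - ⌊3616/14⌋ = 1808 + 516 - 258 = 2066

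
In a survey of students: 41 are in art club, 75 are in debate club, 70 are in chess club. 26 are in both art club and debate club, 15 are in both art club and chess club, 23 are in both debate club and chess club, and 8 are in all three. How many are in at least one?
|A∪B∪C| = 41+75+70-26-15-23+8 = 130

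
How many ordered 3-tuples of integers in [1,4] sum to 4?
Coefficient of x^4 in (x + x² + ... + x^4)^3. By inclusion-exclusion on dice exceeding 4: Σ_j (-1)^j C(3,j)·C(4-1-4j, 2) = C(3,0)·C(3,2) = 1·3 = 3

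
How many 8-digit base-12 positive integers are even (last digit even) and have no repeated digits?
Last∈{0,2,4,6,8,10}. Last=0: 1663200. Last nonzero: 5×10×P(10,6) = 7560000. Total = 9223200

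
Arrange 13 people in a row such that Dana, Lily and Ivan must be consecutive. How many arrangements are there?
Treat the 3 as one block: (13-3+1)! × 3! = 39916800 × 6 = 239500800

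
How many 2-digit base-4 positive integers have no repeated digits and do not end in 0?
Last digit: 3 nonzero choices. First digit: 2 (nonzero, ≠last). Middle 0: P(2,0) = 1. Total = 6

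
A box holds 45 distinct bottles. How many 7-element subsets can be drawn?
C(45,7) = 45!/(7!×38!) = 45379620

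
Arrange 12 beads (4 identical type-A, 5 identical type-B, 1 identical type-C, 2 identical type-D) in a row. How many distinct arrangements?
12! / (4! × 5! × 1! × 2!) = 83160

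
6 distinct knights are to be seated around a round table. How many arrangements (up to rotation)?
Circular: fix one position, arrange the rest. (6-1)! = 120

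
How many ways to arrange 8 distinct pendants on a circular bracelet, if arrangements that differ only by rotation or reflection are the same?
(8-1)!/2 = 5040/2 = 2520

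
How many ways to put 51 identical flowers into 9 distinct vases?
C(51+9-1, 9-1) = C(59, 8) = 2217471399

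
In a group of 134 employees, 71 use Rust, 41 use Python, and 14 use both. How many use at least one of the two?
|A∪B| = |A| + |B| - |A∩B| = 71 + 41 - 14 = 98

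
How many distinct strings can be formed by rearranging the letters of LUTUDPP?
7! / (2! × 2! × 1! × 1! × 1!) = 1260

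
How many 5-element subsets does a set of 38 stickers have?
C(38,5) = 38!/(5!×33!) = 501942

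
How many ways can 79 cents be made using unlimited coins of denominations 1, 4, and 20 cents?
Coefficient of x^79 in 1/(1-x^1) · 1/(1-x^4) · 1/(1-x^20). Case on j = number of 20-cent coins (j = 0..3); remainder r = 79 - 20j is made from {1,4} in ⌊r/4⌋+1 ways. r = 79, 59, 39, 19 → 20 + 15 + 10 + 5 = 50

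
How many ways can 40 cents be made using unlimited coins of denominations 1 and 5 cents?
Coefficient of x^40 in 1/(1-x^1) · 1/(1-x^5). Use j coins of 5 for j = 0..⌊40/5⌋ = 8, the rest in 1s: 8 + 1 = 9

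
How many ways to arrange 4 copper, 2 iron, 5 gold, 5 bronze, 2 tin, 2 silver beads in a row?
20! / (4! × 2! × 5! × 5! × 2! × 2!) = 879955876800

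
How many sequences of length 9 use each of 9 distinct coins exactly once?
9! = 362880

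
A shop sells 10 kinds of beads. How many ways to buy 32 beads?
C(32+10-1, 10-1) = C(41, 9) = 350343565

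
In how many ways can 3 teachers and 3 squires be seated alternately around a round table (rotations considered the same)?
Fix one of the teachers: (3-1)! ways for the remaining teachers, × 3! ways for the squires = 2 × 6 = 12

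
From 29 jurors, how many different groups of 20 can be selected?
C(29,20) = 29!/(20!×9!) = 10015005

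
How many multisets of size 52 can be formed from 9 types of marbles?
C(52+9-1, 9-1) = C(60, 8) = 2558620845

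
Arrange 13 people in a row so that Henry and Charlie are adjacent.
Treat as block: (13-1)! × 2! = 479001600 × 2 = 958003200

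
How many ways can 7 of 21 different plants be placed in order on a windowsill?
P(21,7) = 21!/(21-7)! = 586051200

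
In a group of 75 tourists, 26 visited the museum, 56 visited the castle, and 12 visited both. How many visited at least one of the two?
|A∪B| = |A| + |B| - |A∩B| = 26 + 56 - 12 = 70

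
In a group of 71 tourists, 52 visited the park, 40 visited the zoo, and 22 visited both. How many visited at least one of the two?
|A∪B| = |A| + |B| - |A∩B| = 52 + 40 - 22 = 70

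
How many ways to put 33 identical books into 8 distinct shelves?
C(33+8-1, 8-1) = C(40, 7) = 18643560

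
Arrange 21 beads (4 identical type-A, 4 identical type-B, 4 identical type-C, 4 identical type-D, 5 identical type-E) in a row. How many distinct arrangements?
21! / (4! × 4! × 4! × 4! × 5!) = 1283268987000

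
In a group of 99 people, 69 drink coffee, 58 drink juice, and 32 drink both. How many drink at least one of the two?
|A∪B| = |A| + |B| - |A∩B| = 69 + 58 - 32 = 95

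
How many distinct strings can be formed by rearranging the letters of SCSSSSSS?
8! / (1! × 7!) = 8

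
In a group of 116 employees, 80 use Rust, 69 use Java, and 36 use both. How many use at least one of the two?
|A∪B| = |A| + |B| - |A∩B| = 80 + 69 - 36 = 113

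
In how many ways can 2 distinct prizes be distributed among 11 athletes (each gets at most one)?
P(11,2) = 11!/(11-2)! = 110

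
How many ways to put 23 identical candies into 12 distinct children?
C(23+12-1, 12-1) = C(34, 11) = 286097760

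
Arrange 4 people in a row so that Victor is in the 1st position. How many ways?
Fix one position: (4-1)! = 6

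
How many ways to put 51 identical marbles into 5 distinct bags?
C(51+5-1, 5-1) = C(55, 4) = 341055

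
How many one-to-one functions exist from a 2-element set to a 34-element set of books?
P(34,2) = 34!/(34-2)! = 1122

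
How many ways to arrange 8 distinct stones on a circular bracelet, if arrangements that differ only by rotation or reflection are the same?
(8-1)!/2 = 5040/2 = 2520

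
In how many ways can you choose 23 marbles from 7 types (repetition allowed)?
C(23+7-1, 7-1) = C(29, 6) = 475020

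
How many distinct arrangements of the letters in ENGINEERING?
11! / (3! × 3! × 2! × 2! × 1!) = 277200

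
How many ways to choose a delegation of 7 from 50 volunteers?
C(50,7) = 50!/(7!×43!) = 99884400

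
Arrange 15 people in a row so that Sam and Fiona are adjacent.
Treat as block: (15-1)! × 2! = 87178291200 × 2 = 174356582400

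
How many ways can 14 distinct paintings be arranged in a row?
14! = 87178291200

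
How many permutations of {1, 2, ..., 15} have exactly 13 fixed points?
Choose the 13 fixed points C(15,13) = 105, derange the rest: !2 = Σ_{j=0}^{2} (-1)^j·2!/j! = 2 - 2 + 1 = 1. Product = 105 × 1 = 105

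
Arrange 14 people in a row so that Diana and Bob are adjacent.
Treat as block: (14-1)! × 2! = 6227020800 × 2 = 12454041600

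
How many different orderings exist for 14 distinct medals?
14! = 87178291200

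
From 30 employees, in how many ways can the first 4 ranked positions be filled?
P(30,4) = 30!/(30-4)! = 657720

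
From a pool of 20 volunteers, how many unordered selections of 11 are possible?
C(20,11) = 20!/(11!×9!) = 167960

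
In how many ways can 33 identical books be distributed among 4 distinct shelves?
C(33+4-1, 4-1) = C(36, 3) = 7140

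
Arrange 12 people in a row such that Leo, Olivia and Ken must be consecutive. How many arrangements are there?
Treat the 3 as one block: (12-3+1)! × 3! = 3628800 × 6 = 21772800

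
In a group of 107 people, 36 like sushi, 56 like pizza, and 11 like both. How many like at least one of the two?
|A∪B| = |A| + |B| - |A∩B| = 36 + 56 - 11 = 81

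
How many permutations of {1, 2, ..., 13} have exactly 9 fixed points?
Choose the 9 fixed points C(13,9) = 715, derange the rest: !4 = Σ_{j=0}^{4} (-1)^j·4!/j! = 24 - 24 + 12 - 4 + 1 = 9. Product = 715 × 9 = 6435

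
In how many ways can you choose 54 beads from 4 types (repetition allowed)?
C(54+4-1, 4-1) = C(57, 3) = 29260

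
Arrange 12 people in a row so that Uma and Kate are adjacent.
Treat as block: (12-1)! × 2! = 39916800 × 2 = 79833600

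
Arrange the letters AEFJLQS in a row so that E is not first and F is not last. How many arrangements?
By inclusion-exclusion: 7! - 2×(7-1)! + (7-2)! = 5040 - 1440 + 120 = 3720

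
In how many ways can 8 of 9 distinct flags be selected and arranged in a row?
P(9,8) = 9!/(9-8)! = 362880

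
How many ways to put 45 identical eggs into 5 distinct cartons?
C(45+5-1, 5-1) = C(49, 4) = 211876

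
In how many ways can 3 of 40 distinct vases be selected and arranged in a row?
P(40,3) = 40!/(40-3)! = 59280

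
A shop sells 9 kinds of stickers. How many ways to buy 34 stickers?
C(34+9-1, 9-1) = C(42, 8) = 118030185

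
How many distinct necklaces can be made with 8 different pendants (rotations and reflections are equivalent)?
(8-1)!/2 = 5040/2 = 2520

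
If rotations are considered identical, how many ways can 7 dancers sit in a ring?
Circular: fix one position, arrange the rest. (7-1)! = 720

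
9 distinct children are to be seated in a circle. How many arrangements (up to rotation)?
Circular: fix one position, arrange the rest. (9-1)! = 40320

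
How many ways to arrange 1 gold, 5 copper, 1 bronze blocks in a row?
7! / (1! × 5! × 1!) = 42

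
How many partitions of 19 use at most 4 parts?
By conjugation, equals partitions of 19 into parts ≤ 4. Let r_j(i) = number of partitions of i into parts ≤ j, for i = 0..19. r_1(i) = 1 for all i; r_j(i) = r_{j-1}(i) + r_j(i-j). Rows j = 2..4: ≤2: 1 1 2 2 3 3 4 4 5 5 6 6 7 7 8 8 9 9 10 10; ≤3: 1 1 2 3 4 5 7 8 10 12 14 16 19 21 24 27 30 33 37 40; ≤4: 1 1 2 3 5 6 9 11 15 18 23 27 34 39 47 54 64 72 84 94. r_4(19) = 94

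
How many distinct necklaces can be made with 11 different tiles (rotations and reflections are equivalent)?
(11-1)!/2 = 3628800/2 = 1814400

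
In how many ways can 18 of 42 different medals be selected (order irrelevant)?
C(42,18) = 42!/(18!×24!) = 353697121050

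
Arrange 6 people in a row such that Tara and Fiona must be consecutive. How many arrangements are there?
Treat the 2 as one block: (6-2+1)! × 2! = 120 × 2 = 240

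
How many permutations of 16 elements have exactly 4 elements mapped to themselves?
Choose the 4 fixed points C(16,4) = 1820, derange the rest: !12 = Σ_{j=0}^{12} (-1)^j·12!/j! = 479001600 - 479001600 + 239500800 - 79833600 + 19958400 - 3991680 + 665280 - 95040 + 11880 - 1320 + 132 - 12 + 1 = 176214841. Product = 1820 × 176214841 = 320711010620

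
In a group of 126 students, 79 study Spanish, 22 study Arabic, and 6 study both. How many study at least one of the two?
|A∪B| = |A| + |B| - |A∩B| = 79 + 22 - 6 = 95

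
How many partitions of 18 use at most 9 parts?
By conjugation, equals partitions of 18 into parts ≤ 9. Let r_j(i) = number of partitions of i into parts ≤ j, for i = 0..18. r_1(i) = 1 for all i; r_j(i) = r_{j-1}(i) + r_j(i-j). Rows j = 2..9: ≤2: 1 1 2 2 3 3 4 4 5 5 6 6 7 7 8 8 9 9 10; ≤3: 1 1 2 3 4 5 7 8 10 12 14 16 19 21 24 27 30 33 37; ≤4: 1 1 2 3 5 6 9 11 15 18 23 27 34 39 47 54 64 72 84; ≤5: 1 1 2 3 5 7 10 13 18 23 30 37 47 57 70 84 101 119 141; ≤6: 1 1 2 3 5 7 11 14 20 26 35 44 58 71 90 110 136 163 199; ≤7: 1 1 2 3 5 7 11 15 21 28 38 49 65 82 105 131 164 201 248; ≤8: 1 1 2 3 5 7 11 15 22 29 40 52 70 89 116 146 186 230 288; ≤9: 1 1 2 3 5 7 11 15 22 30 41 54 73 94 123 157 201 252 318. r_9(18) = 318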